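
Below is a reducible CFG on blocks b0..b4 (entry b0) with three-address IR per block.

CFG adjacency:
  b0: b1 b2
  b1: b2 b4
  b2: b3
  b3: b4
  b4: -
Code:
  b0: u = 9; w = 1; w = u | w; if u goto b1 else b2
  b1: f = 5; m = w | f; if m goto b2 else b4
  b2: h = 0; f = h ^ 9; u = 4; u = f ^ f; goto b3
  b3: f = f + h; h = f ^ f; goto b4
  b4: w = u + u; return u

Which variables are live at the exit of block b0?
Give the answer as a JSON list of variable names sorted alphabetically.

Answer: ["u", "w"]

Analysis:
Block summaries:
  b0: def={u,w} ue=∅
  b1: def={f,m} ue={w}
  b2: def={f,h,u} ue=∅
  b3: def={f,h} ue={f,h}
  b4: def={w} ue={u}

Live sets:
  live b0: ∅→{u,w}
  live b1: {u,w}→{u}
  live b2: ∅→{f,h,u}
  live b3: {f,h,u}→{u}
  live b4: {u}→∅

live-out(b0) = ["u", "w"]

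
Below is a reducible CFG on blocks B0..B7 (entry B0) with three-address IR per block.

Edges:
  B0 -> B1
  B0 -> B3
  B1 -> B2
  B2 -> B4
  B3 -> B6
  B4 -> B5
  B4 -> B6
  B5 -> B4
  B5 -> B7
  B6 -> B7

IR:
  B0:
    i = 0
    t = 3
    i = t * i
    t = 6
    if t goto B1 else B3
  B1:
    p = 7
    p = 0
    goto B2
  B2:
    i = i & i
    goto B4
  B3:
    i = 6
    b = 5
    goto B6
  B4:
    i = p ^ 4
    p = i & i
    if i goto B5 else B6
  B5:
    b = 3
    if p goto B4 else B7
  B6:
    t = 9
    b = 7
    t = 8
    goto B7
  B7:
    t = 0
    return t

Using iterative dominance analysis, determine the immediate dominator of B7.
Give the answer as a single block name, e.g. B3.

Answer: B0

Analysis:
idom tree: B1←B0 B2←B1 B3←B0 B4←B2 B5←B4 B6←B0 B7←B0
Dom at joins:
  B4: preds {B2,B5}: {B0,B1,B2} ∩ {B0,B1,B2,B4,B5} = {B0,B1,B2}; idom=B2
  B6: preds {B3,B4}: {B0,B3} ∩ {B0,B1,B2,B4} = {B0}; idom=B0
  B7: preds {B5,B6}: {B0,B1,B2,B4,B5} ∩ {B0,B6} = {B0}; idom=B0

idom(B7) = B0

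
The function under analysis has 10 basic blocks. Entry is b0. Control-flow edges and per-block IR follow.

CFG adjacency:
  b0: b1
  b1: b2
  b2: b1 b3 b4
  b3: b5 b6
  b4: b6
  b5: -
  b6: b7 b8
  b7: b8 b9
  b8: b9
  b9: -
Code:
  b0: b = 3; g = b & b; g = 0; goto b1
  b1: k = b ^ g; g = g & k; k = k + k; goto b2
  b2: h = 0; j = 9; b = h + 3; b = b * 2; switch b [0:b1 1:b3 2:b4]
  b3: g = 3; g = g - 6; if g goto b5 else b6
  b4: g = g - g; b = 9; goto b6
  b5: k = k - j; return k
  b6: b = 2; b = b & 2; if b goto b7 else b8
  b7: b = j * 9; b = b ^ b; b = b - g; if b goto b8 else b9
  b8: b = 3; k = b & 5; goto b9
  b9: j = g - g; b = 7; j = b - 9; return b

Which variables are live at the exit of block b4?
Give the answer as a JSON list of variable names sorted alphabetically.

Answer: ["g", "j"]

Derivation:
def/use:
  b0: def={b,g} ue=∅
  b1: def={g,k} ue={b,g}
  b2: def={b,h,j} ue=∅
  b3: def={g} ue=∅
  b4: def={b,g} ue={g}
  b5: def={k} ue={j,k}
  b6: def={b} ue=∅
  b7: def={b} ue={g,j}
  b8: def={b,k} ue=∅
  b9: def={b,j} ue={g}

Liveness:
  b0 li=∅ lo={b,g}
  b1 li={b,g} lo={g,k}
  b2 li={g,k} lo={b,g,j,k}
  b3 li={j,k} lo={g,j,k}
  b4 li={g,j} lo={g,j}
  b5 li={j,k} lo=∅
  b6 li={g,j} lo={g,j}
  b7 li={g,j} lo={g}
  b8 li={g} lo={g}
  b9 li={g} lo=∅

live-out(b4) = ["g", "j"]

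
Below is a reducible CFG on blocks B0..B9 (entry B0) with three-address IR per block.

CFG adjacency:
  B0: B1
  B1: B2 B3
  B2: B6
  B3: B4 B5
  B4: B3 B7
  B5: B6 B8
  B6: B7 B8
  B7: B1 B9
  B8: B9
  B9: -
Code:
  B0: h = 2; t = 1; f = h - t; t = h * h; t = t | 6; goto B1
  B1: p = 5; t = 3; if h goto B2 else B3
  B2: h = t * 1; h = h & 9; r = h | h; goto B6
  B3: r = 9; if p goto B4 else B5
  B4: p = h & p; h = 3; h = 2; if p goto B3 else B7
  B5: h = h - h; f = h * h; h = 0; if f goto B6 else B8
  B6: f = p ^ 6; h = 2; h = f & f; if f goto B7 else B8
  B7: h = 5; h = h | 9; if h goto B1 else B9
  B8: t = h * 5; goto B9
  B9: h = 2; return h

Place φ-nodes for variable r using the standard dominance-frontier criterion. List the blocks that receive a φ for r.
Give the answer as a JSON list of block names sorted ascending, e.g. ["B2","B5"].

idom tree: B1←B0 B2←B1 B3←B1 B4←B3 B5←B3 B6←B1 B7←B1 B8←B1 B9←B1
Dom∩ at merges:
  B1: preds {B0,B7}: {B0} ∩ {B0,B1,B7} = {B0}; idom=B0
  B3: preds {B1,B4}: {B0,B1} ∩ {B0,B1,B3,B4} = {B0,B1}; idom=B1
  B6: preds {B2,B5}: {B0,B1,B2} ∩ {B0,B1,B3,B5} = {B0,B1}; idom=B1
  B7: preds {B4,B6}: {B0,B1,B3,B4} ∩ {B0,B1,B6} = {B0,B1}; idom=B1
  B8: preds {B5,B6}: {B0,B1,B3,B5} ∩ {B0,B1,B6} = {B0,B1}; idom=B1
  B9: preds {B7,B8}: {B0,B1,B7} ∩ {B0,B1,B8} = {B0,B1}; idom=B1

DF walk-up:
  B1←B0: walk · to B0
  B1←B7: walk B7→B1 to B0
  B3←B1: walk · to B1
  B3←B4: walk B4→B3 to B1
  B6←B2: walk B2 to B1
  B6←B5: walk B5→B3 to B1
  B7←B4: walk B4→B3 to B1
  B7←B6: walk B6 to B1
  B8←B5: walk B5→B3 to B1
  B8←B6: walk B6 to B1
  B9←B7: walk B7 to B1
  B9←B8: walk B8 to B1
  DF(B0)=∅
  DF(B1)={B1}
  DF(B2)={B6}
  DF(B3)={B3,B6,B7,B8}
  DF(B4)={B3,B7}
  DF(B5)={B6,B8}
  DF(B6)={B7,B8}
  DF(B7)={B1,B9}
  DF(B8)={B9}
  DF(B9)=∅

φ for r: defs {B2,B3}
  DF⁺ = {B1,B3,B6,B7,B8,B9}

Answer: ["B1", "B3", "B6", "B7", "B8", "B9"]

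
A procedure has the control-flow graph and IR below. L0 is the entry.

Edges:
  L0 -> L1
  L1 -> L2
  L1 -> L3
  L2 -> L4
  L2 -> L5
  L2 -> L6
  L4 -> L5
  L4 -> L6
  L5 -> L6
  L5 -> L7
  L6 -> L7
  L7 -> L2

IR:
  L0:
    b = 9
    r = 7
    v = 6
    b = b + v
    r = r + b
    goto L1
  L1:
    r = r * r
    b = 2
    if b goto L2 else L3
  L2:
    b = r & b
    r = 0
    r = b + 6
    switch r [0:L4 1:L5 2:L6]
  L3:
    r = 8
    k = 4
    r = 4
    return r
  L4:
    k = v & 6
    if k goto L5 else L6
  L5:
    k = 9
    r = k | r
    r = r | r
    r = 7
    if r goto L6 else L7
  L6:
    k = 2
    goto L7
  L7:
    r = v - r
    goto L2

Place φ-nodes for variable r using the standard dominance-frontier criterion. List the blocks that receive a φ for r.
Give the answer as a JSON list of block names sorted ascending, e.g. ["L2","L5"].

idom tree: L1←L0 L2←L1 L3←L1 L4←L2 L5←L2 L6←L2 L7←L2
Dom∩ at merges:
  L2: preds {L1,L7}: {L0,L1} ∩ {L0,L1,L2,L7} = {L0,L1}; idom=L1
  L5: preds {L2,L4}: {L0,L1,L2} ∩ {L0,L1,L2,L4} = {L0,L1,L2}; idom=L2
  L6: preds {L2,L4,L5}: {L0,L1,L2} ∩ {L0,L1,L2,L4} ∩ {L0,L1,L2,L5} = {L0,L1,L2}; idom=L2
  L7: preds {L5,L6}: {L0,L1,L2,L5} ∩ {L0,L1,L2,L6} = {L0,L1,L2}; idom=L2

DF walk-up:
  L2←L1: walk · to L1
  L2←L7: walk L7→L2 to L1
  L5←L2: walk · to L2
  L5←L4: walk L4 to L2
  L6←L2: walk · to L2
  L6←L4: walk L4 to L2
  L6←L5: walk L5 to L2
  L7←L5: walk L5 to L2
  L7←L6: walk L6 to L2
  L0: DF=∅
  L1: DF=∅
  L2: DF={L2}
  L3: DF=∅
  L4: DF={L5,L6}
  L5: DF={L6,L7}
  L6: DF={L7}
  L7: DF={L2}

φ for r: defs {L0,L1,L2,L3,L5,L7}
  DF⁺ = {L2,L6,L7}

Answer: ["L2", "L6", "L7"]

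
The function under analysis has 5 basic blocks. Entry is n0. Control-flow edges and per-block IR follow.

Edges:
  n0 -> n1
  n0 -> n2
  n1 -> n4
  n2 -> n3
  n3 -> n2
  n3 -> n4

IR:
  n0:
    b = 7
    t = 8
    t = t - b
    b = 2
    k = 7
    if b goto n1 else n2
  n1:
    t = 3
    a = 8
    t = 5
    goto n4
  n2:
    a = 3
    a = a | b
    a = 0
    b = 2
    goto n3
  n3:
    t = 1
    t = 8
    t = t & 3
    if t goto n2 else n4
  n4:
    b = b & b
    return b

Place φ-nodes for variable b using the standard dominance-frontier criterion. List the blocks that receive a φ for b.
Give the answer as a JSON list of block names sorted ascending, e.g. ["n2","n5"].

Answer: ["n2", "n4"]

Working:
idom tree: n1←n0 n2←n0 n3←n2 n4←n0
Dom at joins:
  n2: preds {n0,n3}: {n0} ∩ {n0,n2,n3} = {n0}; idom=n0
  n4: preds {n1,n3}: {n0,n1} ∩ {n0,n2,n3} = {n0}; idom=n0

DF walk-up:
  join n2 pred n0: · stop@n0
  join n2 pred n3: n3→n2 stop@n0
  join n4 pred n1: n1 stop@n0
  join n4 pred n3: n3→n2 stop@n0
  DF(n0)=∅
  DF(n1)={n4}
  DF(n2)={n2,n4}
  DF(n3)={n2,n4}
  DF(n4)=∅

φ for b: defs {n0,n2,n4}
  DF⁺ = {n2,n4}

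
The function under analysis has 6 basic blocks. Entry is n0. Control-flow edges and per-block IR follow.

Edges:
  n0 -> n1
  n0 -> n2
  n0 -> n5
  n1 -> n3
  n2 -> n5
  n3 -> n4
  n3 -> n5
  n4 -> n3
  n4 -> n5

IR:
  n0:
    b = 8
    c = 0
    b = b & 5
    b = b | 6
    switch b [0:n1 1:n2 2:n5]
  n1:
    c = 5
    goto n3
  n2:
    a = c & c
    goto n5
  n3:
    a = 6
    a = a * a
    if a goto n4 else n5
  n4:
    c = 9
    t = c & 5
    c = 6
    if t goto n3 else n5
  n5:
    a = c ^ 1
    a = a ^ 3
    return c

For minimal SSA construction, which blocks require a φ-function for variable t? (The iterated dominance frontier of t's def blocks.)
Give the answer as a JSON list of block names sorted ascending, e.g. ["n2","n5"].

Answer: ["n3", "n5"]

Analysis:
idom tree: n1←n0 n2←n0 n3←n1 n4←n3 n5←n0
Dom∩ at merges:
  n3: preds {n1,n4}: {n0,n1} ∩ {n0,n1,n3,n4} = {n0,n1}; idom=n1
  n5: preds {n0,n2,n3,n4}: {n0} ∩ {n0,n2} ∩ {n0,n1,n3} ∩ {n0,n1,n3,n4} = {n0}; idom=n0

DF walk-up:
  n3←n1: walk · to n1
  n3←n4: walk n4→n3 to n1
  n5←n0: walk · to n0
  n5←n2: walk n2 to n0
  n5←n3: walk n3→n1 to n0
  n5←n4: walk n4→n3→n1 to n0
  n0 → ∅
  n1 → {n5}
  n2 → {n5}
  n3 → {n3,n5}
  n4 → {n3,n5}
  n5 → ∅

φ for t: defs {n4}
  DF⁺ = {n3,n5}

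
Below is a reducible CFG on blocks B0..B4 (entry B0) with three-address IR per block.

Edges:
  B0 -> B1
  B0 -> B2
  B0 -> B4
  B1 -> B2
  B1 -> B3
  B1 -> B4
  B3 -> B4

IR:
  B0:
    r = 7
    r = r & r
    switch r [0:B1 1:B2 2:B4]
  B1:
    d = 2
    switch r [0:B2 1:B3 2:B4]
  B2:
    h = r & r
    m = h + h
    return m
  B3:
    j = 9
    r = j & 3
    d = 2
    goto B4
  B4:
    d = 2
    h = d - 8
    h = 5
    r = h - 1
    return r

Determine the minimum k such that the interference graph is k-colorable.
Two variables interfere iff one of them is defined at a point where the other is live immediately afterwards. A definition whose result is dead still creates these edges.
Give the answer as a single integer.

Block summaries:
  B0 def {r} use ∅
  B1 def {d} use {r}
  B2 def {h,m} use {r}
  B3 def {d,j,r} use ∅
  B4 def {d,h,r} use ∅

Live sets:
  B0 li=∅ lo={r}
  B1 li={r} lo={r}
  B2 li={r} lo=∅
  B3 li=∅ lo=∅
  B4 li=∅ lo=∅

Conflict graph:
  d: {r}
  h: ∅
  j: ∅
  m: ∅
  r: {d}

Registers:
  lower bound: {d,r} mutually conflict ⇒ χ ≥ 2
  2-colouring: r0={d,h,j,m}  r1={r}
  χ = 2

Answer: 2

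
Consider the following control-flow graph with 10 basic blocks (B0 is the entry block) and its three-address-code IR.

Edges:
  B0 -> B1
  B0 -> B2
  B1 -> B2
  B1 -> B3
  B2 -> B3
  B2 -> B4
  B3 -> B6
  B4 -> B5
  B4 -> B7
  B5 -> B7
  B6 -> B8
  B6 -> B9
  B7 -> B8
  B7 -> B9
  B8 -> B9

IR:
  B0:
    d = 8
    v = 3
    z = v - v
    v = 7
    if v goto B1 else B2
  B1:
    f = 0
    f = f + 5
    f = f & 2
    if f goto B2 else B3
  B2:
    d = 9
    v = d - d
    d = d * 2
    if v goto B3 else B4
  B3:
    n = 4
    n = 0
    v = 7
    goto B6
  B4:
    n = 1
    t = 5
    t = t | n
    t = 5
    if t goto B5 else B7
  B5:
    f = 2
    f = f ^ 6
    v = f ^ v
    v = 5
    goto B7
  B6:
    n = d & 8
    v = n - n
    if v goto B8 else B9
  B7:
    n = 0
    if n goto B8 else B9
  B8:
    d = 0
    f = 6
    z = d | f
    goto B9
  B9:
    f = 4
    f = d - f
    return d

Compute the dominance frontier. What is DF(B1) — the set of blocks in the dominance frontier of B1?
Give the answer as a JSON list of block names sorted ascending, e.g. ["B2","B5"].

idom tree: B1←B0 B2←B0 B3←B0 B4←B2 B5←B4 B6←B3 B7←B4 B8←B0 B9←B0
Dom∩ at merges:
  B2: preds {B0,B1}: {B0} ∩ {B0,B1} = {B0}; idom=B0
  B3: preds {B1,B2}: {B0,B1} ∩ {B0,B2} = {B0}; idom=B0
  B7: preds {B4,B5}: {B0,B2,B4} ∩ {B0,B2,B4,B5} = {B0,B2,B4}; idom=B4
  B8: preds {B6,B7}: {B0,B3,B6} ∩ {B0,B2,B4,B7} = {B0}; idom=B0
  B9: preds {B6,B7,B8}: {B0,B3,B6} ∩ {B0,B2,B4,B7} ∩ {B0,B8} = {B0}; idom=B0

DF walk-up:
  join B2 pred B0: · stop@B0
  join B2 pred B1: B1 stop@B0
  join B3 pred B1: B1 stop@B0
  join B3 pred B2: B2 stop@B0
  join B7 pred B4: · stop@B4
  join B7 pred B5: B5 stop@B4
  join B8 pred B6: B6→B3 stop@B0
  join B8 pred B7: B7→B4→B2 stop@B0
  join B9 pred B6: B6→B3 stop@B0
  join B9 pred B7: B7→B4→B2 stop@B0
  join B9 pred B8: B8 stop@B0
  DF(B0)=∅
  DF(B1)={B2,B3}
  DF(B2)={B3,B8,B9}
  DF(B3)={B8,B9}
  DF(B4)={B8,B9}
  DF(B5)={B7}
  DF(B6)={B8,B9}
  DF(B7)={B8,B9}
  DF(B8)={B9}
  DF(B9)=∅

DF(B1) = ["B2", "B3"]

Answer: ["B2", "B3"]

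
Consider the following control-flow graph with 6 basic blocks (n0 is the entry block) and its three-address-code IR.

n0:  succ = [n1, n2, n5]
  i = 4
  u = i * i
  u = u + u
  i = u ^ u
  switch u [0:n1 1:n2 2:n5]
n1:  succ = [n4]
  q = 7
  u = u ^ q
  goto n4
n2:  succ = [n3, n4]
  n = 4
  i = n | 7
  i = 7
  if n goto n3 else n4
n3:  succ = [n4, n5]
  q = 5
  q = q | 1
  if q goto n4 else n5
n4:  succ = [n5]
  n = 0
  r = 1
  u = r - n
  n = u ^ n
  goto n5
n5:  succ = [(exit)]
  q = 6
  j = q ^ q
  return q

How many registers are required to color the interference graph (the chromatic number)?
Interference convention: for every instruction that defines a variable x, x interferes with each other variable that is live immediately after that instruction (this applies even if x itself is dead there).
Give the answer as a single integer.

Answer: 3

Derivation:
Block summaries:
  n0 def {i,u} use ∅
  n1 def {q,u} use {u}
  n2 def {i,n} use ∅
  n3 def {q} use ∅
  n4 def {n,r,u} use ∅
  n5 def {j,q} use ∅

Live sets:
  live n0: ∅→{u}
  live n1: {u}→∅
  live n2: ∅→∅
  live n3: ∅→∅
  live n4: ∅→∅
  live n5: ∅→∅

Interfere edges:
  i: {n,u}
  j: {q}
  n: {i,r,u}
  q: {j,u}
  r: {n}
  u: {i,n,q}

Colouring:
  clique {i,n,u} ⇒ need ≥ 3
  3-colouring: c0={n,q}  c1={j,r,u}  c2={i}
  χ = 3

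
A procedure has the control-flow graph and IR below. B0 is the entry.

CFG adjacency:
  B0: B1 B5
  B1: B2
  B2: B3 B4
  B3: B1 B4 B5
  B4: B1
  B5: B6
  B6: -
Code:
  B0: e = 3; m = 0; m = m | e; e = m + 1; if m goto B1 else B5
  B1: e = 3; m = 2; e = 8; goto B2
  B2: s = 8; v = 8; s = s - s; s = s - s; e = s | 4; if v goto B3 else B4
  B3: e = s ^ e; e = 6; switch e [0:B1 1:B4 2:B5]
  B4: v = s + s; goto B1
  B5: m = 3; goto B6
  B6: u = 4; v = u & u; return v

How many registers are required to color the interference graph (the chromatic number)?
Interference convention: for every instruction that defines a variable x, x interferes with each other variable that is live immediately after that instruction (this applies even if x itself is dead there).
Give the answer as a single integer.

Block summaries:
  B0: {e,m} / ∅
  B1: {e,m} / ∅
  B2: {e,s,v} / ∅
  B3: {e} / {e,s}
  B4: {v} / {s}
  B5: {m} / ∅
  B6: {u,v} / ∅

Live sets:
  B0 li=∅ lo=∅
  B1 li=∅ lo=∅
  B2 li=∅ lo={e,s}
  B3 li={e,s} lo={s}
  B4 li={s} lo=∅
  B5 li=∅ lo=∅
  B6 li=∅ lo=∅

Interference:
  e — {m,s,v}
  m — {e}
  s — {e,v}
  u — ∅
  v — {e,s}

Registers:
  lower bound: {e,s,v} mutually conflict ⇒ χ ≥ 3
  3-colouring: r0={e,u}  r1={m,s}  r2={v}
  χ = 3

Answer: 3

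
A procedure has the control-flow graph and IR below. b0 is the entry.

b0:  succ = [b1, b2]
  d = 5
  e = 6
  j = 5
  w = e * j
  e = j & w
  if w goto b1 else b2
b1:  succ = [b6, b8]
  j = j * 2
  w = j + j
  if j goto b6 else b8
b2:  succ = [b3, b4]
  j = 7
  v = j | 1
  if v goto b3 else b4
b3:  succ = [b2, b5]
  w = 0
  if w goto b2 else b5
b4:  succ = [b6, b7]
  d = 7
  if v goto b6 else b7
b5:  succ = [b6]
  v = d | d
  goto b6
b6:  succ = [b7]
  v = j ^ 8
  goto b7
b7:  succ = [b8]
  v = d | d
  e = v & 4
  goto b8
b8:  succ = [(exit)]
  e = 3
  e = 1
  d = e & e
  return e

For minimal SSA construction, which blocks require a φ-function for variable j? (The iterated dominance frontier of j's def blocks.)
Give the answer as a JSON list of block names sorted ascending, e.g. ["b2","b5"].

idom tree: b1←b0 b2←b0 b3←b2 b4←b2 b5←b3 b6←b0 b7←b0 b8←b0
Dom∩ at merges:
  b2: preds {b0,b3}: {b0} ∩ {b0,b2,b3} = {b0}; idom=b0
  b6: preds {b1,b4,b5}: {b0,b1} ∩ {b0,b2,b4} ∩ {b0,b2,b3,b5} = {b0}; idom=b0
  b7: preds {b4,b6}: {b0,b2,b4} ∩ {b0,b6} = {b0}; idom=b0
  b8: preds {b1,b7}: {b0,b1} ∩ {b0,b7} = {b0}; idom=b0

DF derivation:
  b2←b0: walk · to b0
  b2←b3: walk b3→b2 to b0
  b6←b1: walk b1 to b0
  b6←b4: walk b4→b2 to b0
  b6←b5: walk b5→b3→b2 to b0
  b7←b4: walk b4→b2 to b0
  b7←b6: walk b6 to b0
  b8←b1: walk b1 to b0
  b8←b7: walk b7 to b0
  b0 → ∅
  b1 → {b6,b8}
  b2 → {b2,b6,b7}
  b3 → {b2,b6}
  b4 → {b6,b7}
  b5 → {b6}
  b6 → {b7}
  b7 → {b8}
  b8 → ∅

φ for j: defs {b0,b1,b2}
  DF⁺ = {b2,b6,b7,b8}

Answer: ["b2", "b6", "b7", "b8"]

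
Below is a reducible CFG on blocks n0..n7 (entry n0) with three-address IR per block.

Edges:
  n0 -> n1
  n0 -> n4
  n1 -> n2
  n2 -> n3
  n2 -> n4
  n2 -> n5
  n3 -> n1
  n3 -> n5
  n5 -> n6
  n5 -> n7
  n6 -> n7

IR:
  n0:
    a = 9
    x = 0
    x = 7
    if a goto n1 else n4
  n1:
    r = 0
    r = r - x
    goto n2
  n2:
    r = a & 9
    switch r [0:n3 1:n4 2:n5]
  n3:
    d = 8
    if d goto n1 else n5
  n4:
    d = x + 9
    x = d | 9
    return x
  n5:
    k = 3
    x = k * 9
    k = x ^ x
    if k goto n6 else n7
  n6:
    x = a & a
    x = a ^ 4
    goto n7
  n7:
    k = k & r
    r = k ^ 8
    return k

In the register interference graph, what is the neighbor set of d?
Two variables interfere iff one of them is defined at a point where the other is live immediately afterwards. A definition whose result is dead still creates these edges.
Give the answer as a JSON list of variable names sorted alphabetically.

Block summaries:
  n0: def={a,x} ue=∅
  n1: def={r} ue={x}
  n2: def={r} ue={a}
  n3: def={d} ue=∅
  n4: def={d,x} ue={x}
  n5: def={k,x} ue=∅
  n6: def={x} ue={a}
  n7: def={k,r} ue={k,r}

Live sets:
  n0 li=∅ lo={a,x}
  n1 li={a,x} lo={a,x}
  n2 li={a,x} lo={a,r,x}
  n3 li={a,r,x} lo={a,r,x}
  n4 li={x} lo=∅
  n5 li={a,r} lo={a,k,r}
  n6 li={a,k,r} lo={k,r}
  n7 li={k,r} lo=∅

Interference:
  a: {d,k,r,x}
  d: {a,r,x}
  k: {a,r,x}
  r: {a,d,k,x}
  x: {a,d,k,r}

N(d) = ["a", "r", "x"]

Answer: ["a", "r", "x"]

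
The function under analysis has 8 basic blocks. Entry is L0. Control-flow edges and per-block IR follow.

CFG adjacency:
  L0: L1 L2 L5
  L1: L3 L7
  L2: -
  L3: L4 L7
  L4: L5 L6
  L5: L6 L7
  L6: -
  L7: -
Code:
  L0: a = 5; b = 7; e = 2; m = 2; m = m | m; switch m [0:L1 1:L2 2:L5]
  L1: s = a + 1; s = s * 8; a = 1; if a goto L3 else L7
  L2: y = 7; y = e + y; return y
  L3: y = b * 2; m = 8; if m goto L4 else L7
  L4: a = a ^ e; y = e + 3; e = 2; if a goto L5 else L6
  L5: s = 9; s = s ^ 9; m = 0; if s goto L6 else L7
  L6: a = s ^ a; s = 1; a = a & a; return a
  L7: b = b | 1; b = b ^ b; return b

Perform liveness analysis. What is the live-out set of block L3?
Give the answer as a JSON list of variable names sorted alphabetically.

Per-block:
  L0: def={a,b,e,m} ue=∅
  L1: def={a,s} ue={a}
  L2: def={y} ue={e}
  L3: def={m,y} ue={b}
  L4: def={a,e,y} ue={a,e}
  L5: def={m,s} ue=∅
  L6: def={a,s} ue={a,s}
  L7: def={b} ue={b}

Liveness:
  L0: in=∅ out={a,b,e}
  L1: in={a,b,e} out={a,b,e,s}
  L2: in={e} out=∅
  L3: in={a,b,e,s} out={a,b,e,s}
  L4: in={a,b,e,s} out={a,b,s}
  L5: in={a,b} out={a,b,s}
  L6: in={a,s} out=∅
  L7: in={b} out=∅

live-out(L3) = ["a", "b", "e", "s"]

Answer: ["a", "b", "e", "s"]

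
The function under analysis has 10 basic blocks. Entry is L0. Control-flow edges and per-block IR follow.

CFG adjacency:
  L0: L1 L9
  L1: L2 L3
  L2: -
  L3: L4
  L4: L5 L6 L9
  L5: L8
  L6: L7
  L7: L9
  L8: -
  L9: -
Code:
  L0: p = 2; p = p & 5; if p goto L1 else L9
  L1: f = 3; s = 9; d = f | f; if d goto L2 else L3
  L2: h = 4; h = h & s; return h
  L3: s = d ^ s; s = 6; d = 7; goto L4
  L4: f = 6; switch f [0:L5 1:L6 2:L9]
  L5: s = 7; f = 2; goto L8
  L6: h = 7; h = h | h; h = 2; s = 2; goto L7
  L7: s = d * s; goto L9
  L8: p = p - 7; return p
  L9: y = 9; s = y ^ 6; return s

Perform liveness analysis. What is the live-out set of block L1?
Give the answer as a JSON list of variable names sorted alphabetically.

Block summaries:
  L0 def {p} use ∅
  L1 def {d,f,s} use ∅
  L2 def {h} use {s}
  L3 def {d,s} use {d,s}
  L4 def {f} use ∅
  L5 def {f,s} use ∅
  L6 def {h,s} use ∅
  L7 def {s} use {d,s}
  L8 def {p} use {p}
  L9 def {s,y} use ∅

Live sets:
  L0: in=∅ out={p}
  L1: in={p} out={d,p,s}
  L2: in={s} out=∅
  L3: in={d,p,s} out={d,p}
  L4: in={d,p} out={d,p}
  L5: in={p} out={p}
  L6: in={d} out={d,s}
  L7: in={d,s} out=∅
  L8: in={p} out=∅
  L9: in=∅ out=∅

live-out(L1) = ["d", "p", "s"]

Answer: ["d", "p", "s"]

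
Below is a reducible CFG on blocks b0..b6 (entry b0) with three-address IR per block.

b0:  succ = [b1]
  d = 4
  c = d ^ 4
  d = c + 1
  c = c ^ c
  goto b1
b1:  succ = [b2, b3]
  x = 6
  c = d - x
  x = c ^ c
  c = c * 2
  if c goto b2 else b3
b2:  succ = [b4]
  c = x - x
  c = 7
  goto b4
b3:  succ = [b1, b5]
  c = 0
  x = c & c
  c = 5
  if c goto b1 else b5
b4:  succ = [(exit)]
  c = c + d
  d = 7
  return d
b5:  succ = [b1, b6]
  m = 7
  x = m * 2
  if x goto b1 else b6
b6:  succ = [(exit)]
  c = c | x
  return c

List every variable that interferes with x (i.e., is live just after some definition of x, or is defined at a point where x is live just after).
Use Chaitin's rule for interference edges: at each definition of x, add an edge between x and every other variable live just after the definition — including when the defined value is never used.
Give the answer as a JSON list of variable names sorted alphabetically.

Answer: ["c", "d"]

Derivation:
Per-block:
  b0: {c,d} / ∅
  b1: {c,x} / {d}
  b2: {c} / {x}
  b3: {c,x} / ∅
  b4: {c,d} / {c,d}
  b5: {m,x} / ∅
  b6: {c} / {c,x}

Live sets:
  live b0: ∅→{d}
  live b1: {d}→{d,x}
  live b2: {d,x}→{c,d}
  live b3: {d}→{c,d}
  live b4: {c,d}→∅
  live b5: {c,d}→{c,d,x}
  live b6: {c,x}→∅

Interference:
  c: {d,m,x}
  d: {c,m,x}
  m: {c,d}
  x: {c,d}

N(x) = ["c", "d"]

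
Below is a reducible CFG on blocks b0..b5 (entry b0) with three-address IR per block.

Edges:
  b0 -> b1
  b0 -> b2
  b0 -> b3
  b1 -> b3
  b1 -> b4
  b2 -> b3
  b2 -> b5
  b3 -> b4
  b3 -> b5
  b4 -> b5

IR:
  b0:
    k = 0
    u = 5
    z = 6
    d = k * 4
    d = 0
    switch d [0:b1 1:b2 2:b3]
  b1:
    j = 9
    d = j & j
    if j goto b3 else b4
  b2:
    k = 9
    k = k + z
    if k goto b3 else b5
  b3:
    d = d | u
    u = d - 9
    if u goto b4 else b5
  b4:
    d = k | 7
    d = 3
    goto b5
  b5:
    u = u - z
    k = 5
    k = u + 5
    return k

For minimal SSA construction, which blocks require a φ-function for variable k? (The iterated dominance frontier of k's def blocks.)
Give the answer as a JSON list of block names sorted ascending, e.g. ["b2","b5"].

idom tree: b1←b0 b2←b0 b3←b0 b4←b0 b5←b0
Dom at joins:
  b3: preds {b0,b1,b2}: {b0} ∩ {b0,b1} ∩ {b0,b2} = {b0}; idom=b0
  b4: preds {b1,b3}: {b0,b1} ∩ {b0,b3} = {b0}; idom=b0
  b5: preds {b2,b3,b4}: {b0,b2} ∩ {b0,b3} ∩ {b0,b4} = {b0}; idom=b0

DF walk-up:
  join b3 pred b0: · stop@b0
  join b3 pred b1: b1 stop@b0
  join b3 pred b2: b2 stop@b0
  join b4 pred b1: b1 stop@b0
  join b4 pred b3: b3 stop@b0
  join b5 pred b2: b2 stop@b0
  join b5 pred b3: b3 stop@b0
  join b5 pred b4: b4 stop@b0
  b0 → ∅
  b1 → {b3,b4}
  b2 → {b3,b5}
  b3 → {b4,b5}
  b4 → {b5}
  b5 → ∅

φ for k: defs {b0,b2,b5}
  DF⁺ = {b3,b4,b5}

Answer: ["b3", "b4", "b5"]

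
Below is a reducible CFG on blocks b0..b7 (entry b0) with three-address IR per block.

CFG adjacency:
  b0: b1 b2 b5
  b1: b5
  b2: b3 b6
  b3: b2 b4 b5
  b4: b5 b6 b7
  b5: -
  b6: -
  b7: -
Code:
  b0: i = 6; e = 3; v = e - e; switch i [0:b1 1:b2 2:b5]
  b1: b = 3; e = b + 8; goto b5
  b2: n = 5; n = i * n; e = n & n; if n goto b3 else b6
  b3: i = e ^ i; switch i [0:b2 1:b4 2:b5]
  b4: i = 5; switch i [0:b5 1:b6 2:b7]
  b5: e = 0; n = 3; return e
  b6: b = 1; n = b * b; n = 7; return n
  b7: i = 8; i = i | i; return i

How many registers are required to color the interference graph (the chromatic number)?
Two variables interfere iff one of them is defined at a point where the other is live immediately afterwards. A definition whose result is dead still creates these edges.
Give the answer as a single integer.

Per-block:
  b0 def {e,i,v} use ∅
  b1 def {b,e} use ∅
  b2 def {e,n} use {i}
  b3 def {i} use {e,i}
  b4 def {i} use ∅
  b5 def {e,n} use ∅
  b6 def {b,n} use ∅
  b7 def {i} use ∅

Liveness:
  b0 li=∅ lo={i}
  b1 li=∅ lo=∅
  b2 li={i} lo={e,i}
  b3 li={e,i} lo={i}
  b4 li=∅ lo=∅
  b5 li=∅ lo=∅
  b6 li=∅ lo=∅
  b7 li=∅ lo=∅

Interfere edges:
  b: ∅
  e: {i,n}
  i: {e,n,v}
  n: {e,i}
  v: {i}

Colouring:
  {e,i,n} pairwise interfere (3-clique) ⇒ χ ≥ 3
  assign b→c0 e→c1 i→c0 n→c2 v→c1 — no edge inside a register ⇒ χ ≤ 3
  χ = 3

Answer: 3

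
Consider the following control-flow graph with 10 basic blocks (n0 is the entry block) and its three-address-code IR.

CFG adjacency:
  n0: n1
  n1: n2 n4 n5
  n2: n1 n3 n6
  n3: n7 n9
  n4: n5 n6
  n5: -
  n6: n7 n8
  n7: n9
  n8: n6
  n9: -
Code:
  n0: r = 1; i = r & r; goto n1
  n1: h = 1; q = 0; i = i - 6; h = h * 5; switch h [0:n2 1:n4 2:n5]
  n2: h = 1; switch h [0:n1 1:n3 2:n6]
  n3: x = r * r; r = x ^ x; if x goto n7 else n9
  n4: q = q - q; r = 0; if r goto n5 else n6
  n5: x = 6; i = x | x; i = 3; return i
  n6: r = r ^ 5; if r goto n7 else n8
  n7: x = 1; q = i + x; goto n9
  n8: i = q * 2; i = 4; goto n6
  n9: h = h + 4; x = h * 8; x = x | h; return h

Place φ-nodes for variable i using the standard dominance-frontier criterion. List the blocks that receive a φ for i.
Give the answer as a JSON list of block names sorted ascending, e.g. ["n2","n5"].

idom tree: n1←n0 n2←n1 n3←n2 n4←n1 n5←n1 n6←n1 n7←n1 n8←n6 n9←n1
Dom∩ at merges:
  n1: preds {n0,n2}: {n0} ∩ {n0,n1,n2} = {n0}; idom=n0
  n5: preds {n1,n4}: {n0,n1} ∩ {n0,n1,n4} = {n0,n1}; idom=n1
  n6: preds {n2,n4,n8}: {n0,n1,n2} ∩ {n0,n1,n4} ∩ {n0,n1,n6,n8} = {n0,n1}; idom=n1
  n7: preds {n3,n6}: {n0,n1,n2,n3} ∩ {n0,n1,n6} = {n0,n1}; idom=n1
  n9: preds {n3,n7}: {n0,n1,n2,n3} ∩ {n0,n1,n7} = {n0,n1}; idom=n1

DF walk-up:
  join n1 pred n0: · stop@n0
  join n1 pred n2: n2→n1 stop@n0
  join n5 pred n1: · stop@n1
  join n5 pred n4: n4 stop@n1
  join n6 pred n2: n2 stop@n1
  join n6 pred n4: n4 stop@n1
  join n6 pred n8: n8→n6 stop@n1
  join n7 pred n3: n3→n2 stop@n1
  join n7 pred n6: n6 stop@n1
  join n9 pred n3: n3→n2 stop@n1
  join n9 pred n7: n7 stop@n1
  n0: DF=∅
  n1: DF={n1}
  n2: DF={n1,n6,n7,n9}
  n3: DF={n7,n9}
  n4: DF={n5,n6}
  n5: DF=∅
  n6: DF={n6,n7}
  n7: DF={n9}
  n8: DF={n6}
  n9: DF=∅

φ for i: defs {n0,n1,n5,n8}
  DF⁺ = {n1,n6,n7,n9}

Answer: ["n1", "n6", "n7", "n9"]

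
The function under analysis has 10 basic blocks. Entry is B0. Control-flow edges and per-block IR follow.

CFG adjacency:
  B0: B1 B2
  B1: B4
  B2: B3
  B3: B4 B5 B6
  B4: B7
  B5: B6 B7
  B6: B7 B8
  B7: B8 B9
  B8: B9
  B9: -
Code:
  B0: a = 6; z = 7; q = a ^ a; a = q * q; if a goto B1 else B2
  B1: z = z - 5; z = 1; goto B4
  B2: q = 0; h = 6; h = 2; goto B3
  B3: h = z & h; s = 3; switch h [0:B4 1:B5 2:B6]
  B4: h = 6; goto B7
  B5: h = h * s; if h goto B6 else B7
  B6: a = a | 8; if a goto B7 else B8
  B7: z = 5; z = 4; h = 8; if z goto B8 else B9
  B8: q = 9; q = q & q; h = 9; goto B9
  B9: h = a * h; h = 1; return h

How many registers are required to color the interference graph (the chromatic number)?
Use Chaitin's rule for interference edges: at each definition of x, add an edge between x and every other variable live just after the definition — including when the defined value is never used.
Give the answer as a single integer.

Answer: 3

Analysis:
Per-block:
  B0 def {a,q,z} use ∅
  B1 def {z} use {z}
  B2 def {h,q} use ∅
  B3 def {h,s} use {h,z}
  B4 def {h} use ∅
  B5 def {h} use {h,s}
  B6 def {a} use {a}
  B7 def {h,z} use ∅
  B8 def {h,q} use ∅
  B9 def {h} use {a,h}

Liveness:
  B0 li=∅ lo={a,z}
  B1 li={a,z} lo={a}
  B2 li={a,z} lo={a,h,z}
  B3 li={a,h,z} lo={a,h,s}
  B4 li={a} lo={a}
  B5 li={a,h,s} lo={a}
  B6 li={a} lo={a}
  B7 li={a} lo={a,h}
  B8 li={a} lo={a,h}
  B9 li={a,h} lo=∅

Interfere edges:
  a↔{h,q,s,z}
  h↔{a,s,z}
  q↔{a,z}
  s↔{a,h}
  z↔{a,h,q}

Registers:
  {a,h,s} pairwise interfere (3-clique) ⇒ χ ≥ 3
  assign a→r0 h→r1 q→r1 s→r2 z→r2 — no edge inside a register ⇒ χ ≤ 3
  χ = 3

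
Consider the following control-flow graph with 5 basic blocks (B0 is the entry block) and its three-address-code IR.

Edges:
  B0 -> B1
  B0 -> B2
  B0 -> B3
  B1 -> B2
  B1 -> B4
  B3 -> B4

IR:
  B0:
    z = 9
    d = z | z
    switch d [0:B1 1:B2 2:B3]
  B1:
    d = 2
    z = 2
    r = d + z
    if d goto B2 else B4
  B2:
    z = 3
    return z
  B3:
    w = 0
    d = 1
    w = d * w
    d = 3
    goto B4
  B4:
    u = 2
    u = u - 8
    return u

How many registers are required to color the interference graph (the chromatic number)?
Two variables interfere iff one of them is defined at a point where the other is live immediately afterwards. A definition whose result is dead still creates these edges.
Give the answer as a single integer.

Answer: 2

Working:
Block summaries:
  B0 def {d,z} use ∅
  B1 def {d,r,z} use ∅
  B2 def {z} use ∅
  B3 def {d,w} use ∅
  B4 def {u} use ∅

Live sets:
  live B0: ∅→∅
  live B1: ∅→∅
  live B2: ∅→∅
  live B3: ∅→∅
  live B4: ∅→∅

Conflict graph:
  d — {r,w,z}
  r — {d}
  u — ∅
  w — {d}
  z — {d}

Chromatic number:
  {d,r} pairwise interfere (2-clique) ⇒ χ ≥ 2
  assign d→c0 r→c1 u→c0 w→c1 z→c1 — no edge inside a register ⇒ χ ≤ 2
  χ = 2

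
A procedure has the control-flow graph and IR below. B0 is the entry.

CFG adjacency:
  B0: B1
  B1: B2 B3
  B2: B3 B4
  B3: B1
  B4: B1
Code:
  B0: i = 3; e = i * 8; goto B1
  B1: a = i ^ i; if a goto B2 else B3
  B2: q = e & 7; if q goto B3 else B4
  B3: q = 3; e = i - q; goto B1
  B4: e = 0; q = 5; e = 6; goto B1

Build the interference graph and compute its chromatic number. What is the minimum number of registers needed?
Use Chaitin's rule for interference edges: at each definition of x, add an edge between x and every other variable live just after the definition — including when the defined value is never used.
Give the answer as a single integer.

Answer: 3

Working:
Block summaries:
  B0: {e,i} / ∅
  B1: {a} / {i}
  B2: {q} / {e}
  B3: {e,q} / {i}
  B4: {e,q} / ∅

Backward fixpoint:
  B0: in=∅ out={e,i}
  B1: in={e,i} out={e,i}
  B2: in={e,i} out={i}
  B3: in={i} out={e,i}
  B4: in={i} out={e,i}

Interfere edges:
  a: {e,i}
  e: {a,i}
  i: {a,e,q}
  q: {i}

Registers:
  clique {a,e,i} ⇒ need ≥ 3
  3-colouring: r0={i}  r1={a,q}  r2={e}
  χ = 3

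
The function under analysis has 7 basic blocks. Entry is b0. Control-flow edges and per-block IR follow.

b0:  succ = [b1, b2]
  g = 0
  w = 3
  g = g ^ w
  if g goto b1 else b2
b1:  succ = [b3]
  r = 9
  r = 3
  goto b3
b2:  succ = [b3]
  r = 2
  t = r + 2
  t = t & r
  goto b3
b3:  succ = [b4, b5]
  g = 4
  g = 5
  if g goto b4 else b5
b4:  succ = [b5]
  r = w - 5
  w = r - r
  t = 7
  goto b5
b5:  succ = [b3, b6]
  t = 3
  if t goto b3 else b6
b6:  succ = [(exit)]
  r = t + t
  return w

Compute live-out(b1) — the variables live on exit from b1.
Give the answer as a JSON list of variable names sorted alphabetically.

Answer: ["w"]

Derivation:
Block summaries:
  b0: {g,w} / ∅
  b1: {r} / ∅
  b2: {r,t} / ∅
  b3: {g} / ∅
  b4: {r,t,w} / {w}
  b5: {t} / ∅
  b6: {r} / {t,w}

Liveness:
  b0: in=∅ out={w}
  b1: in={w} out={w}
  b2: in={w} out={w}
  b3: in={w} out={w}
  b4: in={w} out={w}
  b5: in={w} out={t,w}
  b6: in={t,w} out=∅

live-out(b1) = ["w"]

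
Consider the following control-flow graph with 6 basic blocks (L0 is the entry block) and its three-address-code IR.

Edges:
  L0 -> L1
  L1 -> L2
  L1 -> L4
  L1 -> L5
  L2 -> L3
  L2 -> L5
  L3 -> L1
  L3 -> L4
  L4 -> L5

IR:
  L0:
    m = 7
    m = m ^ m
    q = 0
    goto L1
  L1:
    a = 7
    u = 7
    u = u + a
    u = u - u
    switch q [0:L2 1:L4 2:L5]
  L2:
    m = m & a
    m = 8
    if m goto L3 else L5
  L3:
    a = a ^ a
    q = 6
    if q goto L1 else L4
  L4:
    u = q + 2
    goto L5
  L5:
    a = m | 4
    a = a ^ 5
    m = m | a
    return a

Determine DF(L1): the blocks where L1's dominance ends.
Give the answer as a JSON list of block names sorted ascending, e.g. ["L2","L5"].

Answer: ["L1"]

Working:
idom tree: L1←L0 L2←L1 L3←L2 L4←L1 L5←L1
Dom∩ at merges:
  L1: preds {L0,L3}: {L0} ∩ {L0,L1,L2,L3} = {L0}; idom=L0
  L4: preds {L1,L3}: {L0,L1} ∩ {L0,L1,L2,L3} = {L0,L1}; idom=L1
  L5: preds {L1,L2,L4}: {L0,L1} ∩ {L0,L1,L2} ∩ {L0,L1,L4} = {L0,L1}; idom=L1

Frontier:
  L1←L0: walk · to L0
  L1←L3: walk L3→L2→L1 to L0
  L4←L1: walk · to L1
  L4←L3: walk L3→L2 to L1
  L5←L1: walk · to L1
  L5←L2: walk L2 to L1
  L5←L4: walk L4 to L1
  L0 → ∅
  L1 → {L1}
  L2 → {L1,L4,L5}
  L3 → {L1,L4}
  L4 → {L5}
  L5 → ∅

DF(L1) = ["L1"]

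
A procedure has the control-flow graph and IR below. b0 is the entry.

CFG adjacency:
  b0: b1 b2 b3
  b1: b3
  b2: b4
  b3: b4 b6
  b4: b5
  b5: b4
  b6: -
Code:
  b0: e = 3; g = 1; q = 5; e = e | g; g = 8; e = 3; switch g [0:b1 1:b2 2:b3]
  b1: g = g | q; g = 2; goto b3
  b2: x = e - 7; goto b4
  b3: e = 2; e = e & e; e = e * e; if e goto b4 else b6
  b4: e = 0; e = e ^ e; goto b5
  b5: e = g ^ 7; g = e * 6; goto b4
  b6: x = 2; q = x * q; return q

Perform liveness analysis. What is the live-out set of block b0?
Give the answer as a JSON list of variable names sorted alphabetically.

Answer: ["e", "g", "q"]

Working:
Block summaries:
  b0 def {e,g,q} use ∅
  b1 def {g} use {g,q}
  b2 def {x} use {e}
  b3 def {e} use ∅
  b4 def {e} use ∅
  b5 def {e,g} use {g}
  b6 def {q,x} use {q}

Liveness:
  live b0: ∅→{e,g,q}
  live b1: {g,q}→{g,q}
  live b2: {e,g}→{g}
  live b3: {g,q}→{g,q}
  live b4: {g}→{g}
  live b5: {g}→{g}
  live b6: {q}→∅

live-out(b0) = ["e", "g", "q"]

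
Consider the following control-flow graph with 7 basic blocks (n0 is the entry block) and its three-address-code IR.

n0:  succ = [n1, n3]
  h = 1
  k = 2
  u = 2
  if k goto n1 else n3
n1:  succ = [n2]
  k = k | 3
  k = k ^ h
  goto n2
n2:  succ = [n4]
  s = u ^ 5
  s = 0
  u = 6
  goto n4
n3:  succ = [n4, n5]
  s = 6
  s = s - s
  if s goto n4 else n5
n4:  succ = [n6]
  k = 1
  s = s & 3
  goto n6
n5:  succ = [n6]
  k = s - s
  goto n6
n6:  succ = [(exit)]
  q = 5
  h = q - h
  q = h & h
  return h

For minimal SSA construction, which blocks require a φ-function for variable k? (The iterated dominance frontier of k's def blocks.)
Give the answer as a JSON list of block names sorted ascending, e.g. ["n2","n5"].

Answer: ["n4", "n6"]

Analysis:
idom tree: n1←n0 n2←n1 n3←n0 n4←n0 n5←n3 n6←n0
Dom at joins:
  n4: preds {n2,n3}: {n0,n1,n2} ∩ {n0,n3} = {n0}; idom=n0
  n6: preds {n4,n5}: {n0,n4} ∩ {n0,n3,n5} = {n0}; idom=n0

DF walk-up:
  join n4 pred n2: n2→n1 stop@n0
  join n4 pred n3: n3 stop@n0
  join n6 pred n4: n4 stop@n0
  join n6 pred n5: n5→n3 stop@n0
  n0 → ∅
  n1 → {n4}
  n2 → {n4}
  n3 → {n4,n6}
  n4 → {n6}
  n5 → {n6}
  n6 → ∅

φ for k: defs {n0,n1,n4,n5}
  DF⁺ = {n4,n6}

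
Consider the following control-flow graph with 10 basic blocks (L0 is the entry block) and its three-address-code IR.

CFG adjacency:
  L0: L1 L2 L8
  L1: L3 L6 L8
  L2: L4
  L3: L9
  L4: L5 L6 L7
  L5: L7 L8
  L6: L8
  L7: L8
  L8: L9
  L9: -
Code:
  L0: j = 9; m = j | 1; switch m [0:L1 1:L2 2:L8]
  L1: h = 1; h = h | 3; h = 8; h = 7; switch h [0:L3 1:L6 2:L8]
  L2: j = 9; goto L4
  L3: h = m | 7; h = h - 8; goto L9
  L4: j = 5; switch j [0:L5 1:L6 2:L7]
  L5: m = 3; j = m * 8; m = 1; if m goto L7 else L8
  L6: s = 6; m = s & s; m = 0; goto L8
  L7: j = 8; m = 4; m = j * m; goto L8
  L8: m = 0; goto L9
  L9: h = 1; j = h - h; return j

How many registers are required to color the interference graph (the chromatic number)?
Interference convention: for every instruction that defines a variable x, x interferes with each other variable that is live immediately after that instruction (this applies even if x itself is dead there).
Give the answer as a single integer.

Answer: 2

Analysis:
def/use:
  L0: def={j,m} ue=∅
  L1: def={h} ue=∅
  L2: def={j} ue=∅
  L3: def={h} ue={m}
  L4: def={j} ue=∅
  L5: def={j,m} ue=∅
  L6: def={m,s} ue=∅
  L7: def={j,m} ue=∅
  L8: def={m} ue=∅
  L9: def={h,j} ue=∅

Liveness:
  L0 li=∅ lo={m}
  L1 li={m} lo={m}
  L2 li=∅ lo=∅
  L3 li={m} lo=∅
  L4 li=∅ lo=∅
  L5 li=∅ lo=∅
  L6 li=∅ lo=∅
  L7 li=∅ lo=∅
  L8 li=∅ lo=∅
  L9 li=∅ lo=∅

Conflict graph:
  h — {m}
  j — {m}
  m — {h,j}
  s — ∅

Chromatic number:
  {h,m} pairwise interfere (2-clique) ⇒ χ ≥ 2
  assign h→R1 j→R1 m→R0 s→R0 — no edge inside a register ⇒ χ ≤ 2
  χ = 2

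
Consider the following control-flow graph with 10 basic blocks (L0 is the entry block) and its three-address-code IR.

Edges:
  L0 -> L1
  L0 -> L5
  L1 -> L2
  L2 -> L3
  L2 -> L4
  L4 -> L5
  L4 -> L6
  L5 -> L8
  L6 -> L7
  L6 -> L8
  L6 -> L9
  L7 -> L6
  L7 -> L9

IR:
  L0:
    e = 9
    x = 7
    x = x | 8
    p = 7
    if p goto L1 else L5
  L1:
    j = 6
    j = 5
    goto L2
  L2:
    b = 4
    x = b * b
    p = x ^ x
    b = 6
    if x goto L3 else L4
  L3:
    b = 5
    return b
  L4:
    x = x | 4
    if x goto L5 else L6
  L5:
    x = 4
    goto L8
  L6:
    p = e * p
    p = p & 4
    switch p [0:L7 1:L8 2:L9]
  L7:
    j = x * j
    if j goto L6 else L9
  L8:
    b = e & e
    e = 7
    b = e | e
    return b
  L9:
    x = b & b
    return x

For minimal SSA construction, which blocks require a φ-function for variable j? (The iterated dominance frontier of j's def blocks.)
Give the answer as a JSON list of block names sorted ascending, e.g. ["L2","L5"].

idom tree: L1←L0 L2←L1 L3←L2 L4←L2 L5←L0 L6←L4 L7←L6 L8←L0 L9←L6
Dom at joins:
  L5: preds {L0,L4}: {L0} ∩ {L0,L1,L2,L4} = {L0}; idom=L0
  L6: preds {L4,L7}: {L0,L1,L2,L4} ∩ {L0,L1,L2,L4,L6,L7} = {L0,L1,L2,L4}; idom=L4
  L8: preds {L5,L6}: {L0,L5} ∩ {L0,L1,L2,L4,L6} = {L0}; idom=L0
  L9: preds {L6,L7}: {L0,L1,L2,L4,L6} ∩ {L0,L1,L2,L4,L6,L7} = {L0,L1,L2,L4,L6}; idom=L6

Frontier:
  join L5 pred L0: · stop@L0
  join L5 pred L4: L4→L2→L1 stop@L0
  join L6 pred L4: · stop@L4
  join L6 pred L7: L7→L6 stop@L4
  join L8 pred L5: L5 stop@L0
  join L8 pred L6: L6→L4→L2→L1 stop@L0
  join L9 pred L6: · stop@L6
  join L9 pred L7: L7 stop@L6
  DF(L0)=∅
  DF(L1)={L5,L8}
  DF(L2)={L5,L8}
  DF(L3)=∅
  DF(L4)={L5,L8}
  DF(L5)={L8}
  DF(L6)={L6,L8}
  DF(L7)={L6,L9}
  DF(L8)=∅
  DF(L9)=∅

φ for j: defs {L1,L7}
  DF⁺ = {L5,L6,L8,L9}

Answer: ["L5", "L6", "L8", "L9"]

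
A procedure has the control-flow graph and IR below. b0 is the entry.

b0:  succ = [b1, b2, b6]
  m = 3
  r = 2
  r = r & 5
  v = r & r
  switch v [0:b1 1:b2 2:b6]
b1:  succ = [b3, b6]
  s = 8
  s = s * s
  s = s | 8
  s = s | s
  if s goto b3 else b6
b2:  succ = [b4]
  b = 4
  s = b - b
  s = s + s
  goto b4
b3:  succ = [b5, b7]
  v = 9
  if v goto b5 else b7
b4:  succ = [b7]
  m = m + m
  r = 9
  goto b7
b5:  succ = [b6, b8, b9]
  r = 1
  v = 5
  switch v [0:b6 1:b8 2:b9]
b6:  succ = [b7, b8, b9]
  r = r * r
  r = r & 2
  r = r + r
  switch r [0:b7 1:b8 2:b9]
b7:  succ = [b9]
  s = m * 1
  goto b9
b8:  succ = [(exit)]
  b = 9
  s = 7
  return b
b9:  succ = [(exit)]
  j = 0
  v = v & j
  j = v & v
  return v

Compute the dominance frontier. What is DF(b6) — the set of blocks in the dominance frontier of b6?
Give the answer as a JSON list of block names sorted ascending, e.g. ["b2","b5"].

Answer: ["b7", "b8", "b9"]

Analysis:
idom tree: b1←b0 b2←b0 b3←b1 b4←b2 b5←b3 b6←b0 b7←b0 b8←b0 b9←b0
Dom at joins:
  b6: preds {b0,b1,b5}: {b0} ∩ {b0,b1} ∩ {b0,b1,b3,b5} = {b0}; idom=b0
  b7: preds {b3,b4,b6}: {b0,b1,b3} ∩ {b0,b2,b4} ∩ {b0,b6} = {b0}; idom=b0
  b8: preds {b5,b6}: {b0,b1,b3,b5} ∩ {b0,b6} = {b0}; idom=b0
  b9: preds {b5,b6,b7}: {b0,b1,b3,b5} ∩ {b0,b6} ∩ {b0,b7} = {b0}; idom=b0

DF derivation:
  b6←b0: walk · to b0
  b6←b1: walk b1 to b0
  b6←b5: walk b5→b3→b1 to b0
  b7←b3: walk b3→b1 to b0
  b7←b4: walk b4→b2 to b0
  b7←b6: walk b6 to b0
  b8←b5: walk b5→b3→b1 to b0
  b8←b6: walk b6 to b0
  b9←b5: walk b5→b3→b1 to b0
  b9←b6: walk b6 to b0
  b9←b7: walk b7 to b0
  DF(b0)=∅
  DF(b1)={b6,b7,b8,b9}
  DF(b2)={b7}
  DF(b3)={b6,b7,b8,b9}
  DF(b4)={b7}
  DF(b5)={b6,b8,b9}
  DF(b6)={b7,b8,b9}
  DF(b7)={b9}
  DF(b8)=∅
  DF(b9)=∅

DF(b6) = ["b7", "b8", "b9"]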